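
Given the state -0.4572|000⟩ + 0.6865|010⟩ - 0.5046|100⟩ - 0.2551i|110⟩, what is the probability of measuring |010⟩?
0.4713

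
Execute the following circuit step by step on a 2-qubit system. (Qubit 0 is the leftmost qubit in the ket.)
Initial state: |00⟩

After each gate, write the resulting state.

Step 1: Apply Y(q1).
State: i|01⟩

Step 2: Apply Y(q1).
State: |00⟩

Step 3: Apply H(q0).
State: 1/√2|00⟩ + 1/√2|10⟩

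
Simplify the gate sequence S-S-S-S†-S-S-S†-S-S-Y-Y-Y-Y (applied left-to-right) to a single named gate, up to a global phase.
S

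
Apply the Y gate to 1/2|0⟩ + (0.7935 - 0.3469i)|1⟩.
(-0.3469 - 0.7935i)|0⟩ + (1/2)i|1⟩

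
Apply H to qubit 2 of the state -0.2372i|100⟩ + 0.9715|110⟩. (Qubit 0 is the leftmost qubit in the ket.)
-0.1677i|100⟩ - 0.1677i|101⟩ + 0.687|110⟩ + 0.687|111⟩

H on qubit 2 mixes each pair of kets that differ only in qubit 2: amplitudes (a, b) of (|…0…⟩, |…1…⟩) become ((a + b)/√2, (a − b)/√2). Kets absent from the input have amplitude 0.
(|100⟩, |101⟩): (a, b) = (-0.2372i, 0) → (-0.1677i, -0.1677i)
(|110⟩, |111⟩): (a, b) = (0.9715, 0) → (0.687, 0.687)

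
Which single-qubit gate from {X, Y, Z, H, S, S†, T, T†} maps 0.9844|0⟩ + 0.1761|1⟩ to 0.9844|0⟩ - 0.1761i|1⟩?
S†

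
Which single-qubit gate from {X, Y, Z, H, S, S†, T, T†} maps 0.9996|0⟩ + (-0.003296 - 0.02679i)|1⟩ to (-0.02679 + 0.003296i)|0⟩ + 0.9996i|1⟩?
Y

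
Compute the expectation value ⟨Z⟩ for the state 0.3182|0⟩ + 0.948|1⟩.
-0.7975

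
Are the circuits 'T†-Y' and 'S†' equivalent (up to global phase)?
No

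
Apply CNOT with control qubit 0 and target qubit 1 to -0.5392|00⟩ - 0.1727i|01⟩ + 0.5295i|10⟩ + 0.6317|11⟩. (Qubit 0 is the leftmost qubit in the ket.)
-0.5392|00⟩ - 0.1727i|01⟩ + 0.6317|10⟩ + 0.5295i|11⟩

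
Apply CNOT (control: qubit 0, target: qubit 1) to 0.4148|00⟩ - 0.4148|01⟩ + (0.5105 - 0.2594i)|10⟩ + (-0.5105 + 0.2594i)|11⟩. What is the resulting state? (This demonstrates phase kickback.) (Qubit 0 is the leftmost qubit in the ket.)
0.4148|00⟩ - 0.4148|01⟩ + (-0.5105 + 0.2594i)|10⟩ + (0.5105 - 0.2594i)|11⟩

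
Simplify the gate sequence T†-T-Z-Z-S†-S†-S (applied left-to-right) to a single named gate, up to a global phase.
S†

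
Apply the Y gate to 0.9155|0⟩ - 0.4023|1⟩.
0.4023i|0⟩ + 0.9155i|1⟩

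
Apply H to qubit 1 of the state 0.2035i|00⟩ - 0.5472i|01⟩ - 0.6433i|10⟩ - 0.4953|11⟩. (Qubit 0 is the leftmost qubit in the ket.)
-0.243i|00⟩ + 0.5308i|01⟩ + (-0.3502 - 0.4549i)|10⟩ + (0.3502 - 0.4549i)|11⟩

H on qubit 1 mixes each pair of kets that differ only in qubit 1: amplitudes (a, b) of (|…0…⟩, |…1…⟩) become ((a + b)/√2, (a − b)/√2). Kets absent from the input have amplitude 0.
(|00⟩, |01⟩): (a, b) = (0.2035i, -0.5472i) → (-0.243i, 0.5308i)
(|10⟩, |11⟩): (a, b) = (-0.6433i, -0.4953) → ((-0.3502 - 0.4549i), (0.3502 - 0.4549i))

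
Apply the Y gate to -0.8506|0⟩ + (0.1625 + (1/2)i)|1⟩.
(1/2 - 0.1625i)|0⟩ - 0.8506i|1⟩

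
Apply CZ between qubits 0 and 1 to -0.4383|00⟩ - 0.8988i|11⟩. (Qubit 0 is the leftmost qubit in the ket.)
-0.4383|00⟩ + 0.8988i|11⟩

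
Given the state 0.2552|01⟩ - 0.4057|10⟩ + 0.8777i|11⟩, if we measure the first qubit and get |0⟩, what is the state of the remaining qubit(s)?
|1⟩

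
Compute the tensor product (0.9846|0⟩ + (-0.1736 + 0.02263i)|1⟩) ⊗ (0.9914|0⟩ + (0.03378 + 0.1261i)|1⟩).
0.9761|00⟩ + (0.03326 + 0.1242i)|01⟩ + (-0.1721 + 0.02244i)|10⟩ + (-0.008718 - 0.02113i)|11⟩

amp(|b₁b₂…⟩) = product of the factor amplitudes for bits b₁, b₂, …; only kets whose every factor amplitude is nonzero survive.
|00⟩: (0.9846)(0.9914) = 0.9761
|01⟩: (0.9846)(0.03378 + 0.1261i) = (0.03326 + 0.1242i)
|10⟩: (-0.1736 + 0.02263i)(0.9914) = (-0.1721 + 0.02244i)
|11⟩: (-0.1736 + 0.02263i)(0.03378 + 0.1261i) = (-0.008718 - 0.02113i)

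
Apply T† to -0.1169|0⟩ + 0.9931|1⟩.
-0.1169|0⟩ + (0.7022 - 0.7022i)|1⟩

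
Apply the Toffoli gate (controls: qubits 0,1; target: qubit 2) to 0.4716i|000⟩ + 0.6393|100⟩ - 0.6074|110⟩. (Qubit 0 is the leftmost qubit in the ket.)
0.4716i|000⟩ + 0.6393|100⟩ - 0.6074|111⟩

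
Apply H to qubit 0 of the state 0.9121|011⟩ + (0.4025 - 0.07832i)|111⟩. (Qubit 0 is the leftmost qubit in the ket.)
(0.9296 - 0.05538i)|011⟩ + (0.3603 + 0.05538i)|111⟩

H on qubit 0 mixes each pair of kets that differ only in qubit 0: amplitudes (a, b) of (|…0…⟩, |…1…⟩) become ((a + b)/√2, (a − b)/√2). Kets absent from the input have amplitude 0.
(|011⟩, |111⟩): (a, b) = (0.9121, (0.4025 - 0.07832i)) → ((0.9296 - 0.05538i), (0.3603 + 0.05538i))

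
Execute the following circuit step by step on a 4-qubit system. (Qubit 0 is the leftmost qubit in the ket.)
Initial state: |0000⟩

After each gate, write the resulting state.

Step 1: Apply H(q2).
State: 1/√2|0000⟩ + 1/√2|0010⟩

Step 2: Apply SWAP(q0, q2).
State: 1/√2|0000⟩ + 1/√2|1000⟩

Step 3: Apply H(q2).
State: 1/2|0000⟩ + 1/2|0010⟩ + 1/2|1000⟩ + 1/2|1010⟩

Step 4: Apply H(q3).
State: 1/√8|0000⟩ + 1/√8|0001⟩ + 1/√8|0010⟩ + 1/√8|0011⟩ + 1/√8|1000⟩ + 1/√8|1001⟩ + 1/√8|1010⟩ + 1/√8|1011⟩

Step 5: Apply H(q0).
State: 1/2|0000⟩ + 1/2|0001⟩ + 1/2|0010⟩ + 1/2|0011⟩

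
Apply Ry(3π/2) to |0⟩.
-1/√2|0⟩ + 1/√2|1⟩

Ry(3π/2) = [[cos(θ/2), −sin(θ/2)], [sin(θ/2), cos(θ/2)]]; θ = 3π/2, cos(θ/2) ≈ -0.707107, sin(θ/2) ≈ 0.707107.
With a = amp(|0⟩) = 1 and b = amp(|1⟩) = 0:
new amp(|0⟩) = (-0.707107)·a + (-0.707107)·b = -1/√2
new amp(|1⟩) = (0.707107)·a + (-0.707107)·b = 1/√2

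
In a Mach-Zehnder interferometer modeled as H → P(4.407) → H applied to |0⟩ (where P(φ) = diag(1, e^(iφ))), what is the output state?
(0.3497 - 0.4769i)|0⟩ + (0.6503 + 0.4769i)|1⟩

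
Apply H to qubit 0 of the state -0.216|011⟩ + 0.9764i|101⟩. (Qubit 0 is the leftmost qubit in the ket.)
0.6904i|001⟩ - 0.1527|011⟩ - 0.6904i|101⟩ - 0.1527|111⟩

H on qubit 0 mixes each pair of kets that differ only in qubit 0: amplitudes (a, b) of (|…0…⟩, |…1…⟩) become ((a + b)/√2, (a − b)/√2). Kets absent from the input have amplitude 0.
(|001⟩, |101⟩): (a, b) = (0, 0.9764i) → (0.6904i, -0.6904i)
(|011⟩, |111⟩): (a, b) = (-0.216, 0) → (-0.1527, -0.1527)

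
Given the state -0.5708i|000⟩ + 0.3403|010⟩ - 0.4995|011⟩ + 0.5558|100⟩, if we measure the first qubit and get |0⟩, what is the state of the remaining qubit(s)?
-0.6866i|00⟩ + 0.4093|10⟩ - 0.6008|11⟩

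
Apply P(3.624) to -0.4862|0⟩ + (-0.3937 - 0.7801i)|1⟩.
-0.4862|0⟩ + (-0.01313 + 0.8737i)|1⟩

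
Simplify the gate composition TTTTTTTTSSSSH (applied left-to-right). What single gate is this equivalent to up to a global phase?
H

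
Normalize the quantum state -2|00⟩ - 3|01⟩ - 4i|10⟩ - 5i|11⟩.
-0.2722|00⟩ - 1/√6|01⟩ - 0.5443i|10⟩ - 0.6804i|11⟩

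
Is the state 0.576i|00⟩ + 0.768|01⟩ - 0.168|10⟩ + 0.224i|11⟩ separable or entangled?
Separable

Writing the state as a|00⟩ + b|01⟩ + c|10⟩ + d|11⟩, it is a product state iff ad − bc = 0.
Here (a, b, c, d) = (0.576i, 0.768, -0.168, 0.224i): ad − bc = (0.576i)(0.224i) − (0.768)(-0.168) = 0, so the state is separable.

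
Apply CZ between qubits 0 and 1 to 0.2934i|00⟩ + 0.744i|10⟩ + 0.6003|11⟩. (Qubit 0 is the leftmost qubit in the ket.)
0.2934i|00⟩ + 0.744i|10⟩ - 0.6003|11⟩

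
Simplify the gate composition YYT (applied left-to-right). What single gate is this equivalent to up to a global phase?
T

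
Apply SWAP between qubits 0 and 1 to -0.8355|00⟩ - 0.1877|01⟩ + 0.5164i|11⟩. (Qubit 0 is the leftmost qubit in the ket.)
-0.8355|00⟩ - 0.1877|10⟩ + 0.5164i|11⟩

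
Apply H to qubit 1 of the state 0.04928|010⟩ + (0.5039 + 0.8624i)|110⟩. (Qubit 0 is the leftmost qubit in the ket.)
0.03485|000⟩ - 0.03485|010⟩ + (0.3563 + 0.6098i)|100⟩ + (-0.3563 - 0.6098i)|110⟩

H on qubit 1 mixes each pair of kets that differ only in qubit 1: amplitudes (a, b) of (|…0…⟩, |…1…⟩) become ((a + b)/√2, (a − b)/√2). Kets absent from the input have amplitude 0.
(|000⟩, |010⟩): (a, b) = (0, 0.04928) → (0.03485, -0.03485)
(|100⟩, |110⟩): (a, b) = (0, (0.5039 + 0.8624i)) → ((0.3563 + 0.6098i), (-0.3563 - 0.6098i))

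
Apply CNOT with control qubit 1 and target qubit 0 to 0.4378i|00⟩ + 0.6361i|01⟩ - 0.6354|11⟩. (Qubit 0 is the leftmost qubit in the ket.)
0.4378i|00⟩ - 0.6354|01⟩ + 0.6361i|11⟩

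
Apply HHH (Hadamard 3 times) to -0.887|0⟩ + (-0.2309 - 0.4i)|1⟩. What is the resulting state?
(-0.7905 - 0.2828i)|0⟩ + (-0.4639 + 0.2828i)|1⟩

H² = I, so H^3 = H: a single Hadamard. With (a, b) = (-0.887, (-0.2309 - 0.4i)), H gives ((a + b)/√2, (a − b)/√2) = ((-0.7905 - 0.2828i), (-0.4639 + 0.2828i)).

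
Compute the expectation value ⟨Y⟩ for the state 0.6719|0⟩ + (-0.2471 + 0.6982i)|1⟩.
0.9382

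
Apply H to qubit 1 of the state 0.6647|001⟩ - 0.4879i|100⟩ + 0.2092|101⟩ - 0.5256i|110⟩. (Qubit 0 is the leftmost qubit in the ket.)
0.47|001⟩ + 0.47|011⟩ - 0.7167i|100⟩ + 0.1479|101⟩ + 0.02666i|110⟩ + 0.1479|111⟩

H on qubit 1 mixes each pair of kets that differ only in qubit 1: amplitudes (a, b) of (|…0…⟩, |…1…⟩) become ((a + b)/√2, (a − b)/√2). Kets absent from the input have amplitude 0.
(|001⟩, |011⟩): (a, b) = (0.6647, 0) → (0.47, 0.47)
(|100⟩, |110⟩): (a, b) = (-0.4879i, -0.5256i) → (-0.7167i, 0.02666i)
(|101⟩, |111⟩): (a, b) = (0.2092, 0) → (0.1479, 0.1479)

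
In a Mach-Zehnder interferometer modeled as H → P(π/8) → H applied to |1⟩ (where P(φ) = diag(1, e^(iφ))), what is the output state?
(0.03806 - 0.1913i)|0⟩ + (0.9619 + 0.1913i)|1⟩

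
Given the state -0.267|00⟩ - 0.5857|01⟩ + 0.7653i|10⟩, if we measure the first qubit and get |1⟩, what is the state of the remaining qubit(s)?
i|0⟩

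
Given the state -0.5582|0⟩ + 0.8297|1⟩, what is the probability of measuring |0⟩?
0.3116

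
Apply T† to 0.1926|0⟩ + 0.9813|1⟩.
0.1926|0⟩ + (0.6939 - 0.6939i)|1⟩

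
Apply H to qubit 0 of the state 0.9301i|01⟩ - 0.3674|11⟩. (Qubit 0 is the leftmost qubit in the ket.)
(-0.2598 + 0.6577i)|01⟩ + (0.2598 + 0.6577i)|11⟩

H on qubit 0 mixes each pair of kets that differ only in qubit 0: amplitudes (a, b) of (|…0…⟩, |…1…⟩) become ((a + b)/√2, (a − b)/√2). Kets absent from the input have amplitude 0.
(|01⟩, |11⟩): (a, b) = (0.9301i, -0.3674) → ((-0.2598 + 0.6577i), (0.2598 + 0.6577i))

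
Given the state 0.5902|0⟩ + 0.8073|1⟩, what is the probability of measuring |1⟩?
0.6517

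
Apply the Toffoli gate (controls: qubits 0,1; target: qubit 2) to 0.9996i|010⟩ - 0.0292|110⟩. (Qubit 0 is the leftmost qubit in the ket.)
0.9996i|010⟩ - 0.0292|111⟩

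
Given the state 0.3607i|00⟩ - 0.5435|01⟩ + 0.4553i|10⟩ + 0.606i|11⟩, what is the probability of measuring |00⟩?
0.1301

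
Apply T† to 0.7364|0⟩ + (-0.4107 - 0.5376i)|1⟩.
0.7364|0⟩ + (-0.6705 - 0.08973i)|1⟩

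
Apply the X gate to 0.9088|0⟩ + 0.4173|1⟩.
0.4173|0⟩ + 0.9088|1⟩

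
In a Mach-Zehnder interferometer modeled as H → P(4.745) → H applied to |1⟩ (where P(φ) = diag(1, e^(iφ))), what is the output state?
(0.4837 + 0.4997i)|0⟩ + (0.5163 - 0.4997i)|1⟩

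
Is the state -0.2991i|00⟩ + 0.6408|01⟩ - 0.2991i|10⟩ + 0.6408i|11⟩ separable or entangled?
Entangled

Writing the state as a|00⟩ + b|01⟩ + c|10⟩ + d|11⟩, it is a product state iff ad − bc = 0.
Here (a, b, c, d) = (-0.2991i, 0.6408, -0.2991i, 0.6408i): ad − bc = (-0.2991i)(0.6408i) − (0.6408)(-0.2991i) = (0.1917 + 0.1917i) ≠ 0, so the state is entangled.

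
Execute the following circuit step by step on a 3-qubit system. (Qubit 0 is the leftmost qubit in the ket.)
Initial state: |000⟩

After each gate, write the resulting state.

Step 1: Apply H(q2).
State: 1/√2|000⟩ + 1/√2|001⟩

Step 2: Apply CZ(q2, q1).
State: 1/√2|000⟩ + 1/√2|001⟩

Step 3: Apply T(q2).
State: 1/√2|000⟩ + (1/2 + (1/2)i)|001⟩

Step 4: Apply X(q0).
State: 1/√2|100⟩ + (1/2 + (1/2)i)|101⟩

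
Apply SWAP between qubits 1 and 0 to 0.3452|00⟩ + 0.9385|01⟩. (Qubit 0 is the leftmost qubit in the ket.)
0.3452|00⟩ + 0.9385|10⟩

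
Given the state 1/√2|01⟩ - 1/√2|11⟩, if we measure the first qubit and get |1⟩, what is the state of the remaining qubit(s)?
-|1⟩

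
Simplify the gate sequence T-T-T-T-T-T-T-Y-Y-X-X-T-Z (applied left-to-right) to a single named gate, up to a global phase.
Z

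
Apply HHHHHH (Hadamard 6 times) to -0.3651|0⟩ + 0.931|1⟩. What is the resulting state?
-0.3651|0⟩ + 0.931|1⟩

H² = I, so an even number of Hadamards cancels: H^6 = I and the state is unchanged.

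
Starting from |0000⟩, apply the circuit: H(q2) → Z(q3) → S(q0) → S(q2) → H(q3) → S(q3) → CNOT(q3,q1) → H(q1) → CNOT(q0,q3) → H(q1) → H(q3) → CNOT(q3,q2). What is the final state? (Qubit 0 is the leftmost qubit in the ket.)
1/√8|0000⟩ + (1/√8)i|0001⟩ + (1/√8)i|0010⟩ + 1/√8|0011⟩ + (1/√8)i|0100⟩ + 1/√8|0101⟩ - 1/√8|0110⟩ - (1/√8)i|0111⟩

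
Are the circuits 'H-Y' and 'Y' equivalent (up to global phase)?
No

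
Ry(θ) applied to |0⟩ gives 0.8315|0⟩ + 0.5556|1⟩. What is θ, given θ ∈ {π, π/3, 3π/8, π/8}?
3π/8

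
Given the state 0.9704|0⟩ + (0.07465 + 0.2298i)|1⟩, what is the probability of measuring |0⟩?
0.9417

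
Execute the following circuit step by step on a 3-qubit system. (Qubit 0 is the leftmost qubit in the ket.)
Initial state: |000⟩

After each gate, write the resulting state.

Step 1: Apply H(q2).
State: 1/√2|000⟩ + 1/√2|001⟩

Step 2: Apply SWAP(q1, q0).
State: 1/√2|000⟩ + 1/√2|001⟩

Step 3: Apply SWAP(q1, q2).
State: 1/√2|000⟩ + 1/√2|010⟩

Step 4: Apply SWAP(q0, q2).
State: 1/√2|000⟩ + 1/√2|010⟩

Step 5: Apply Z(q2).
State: 1/√2|000⟩ + 1/√2|010⟩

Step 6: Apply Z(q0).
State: 1/√2|000⟩ + 1/√2|010⟩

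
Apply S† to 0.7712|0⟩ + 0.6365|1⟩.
0.7712|0⟩ - 0.6365i|1⟩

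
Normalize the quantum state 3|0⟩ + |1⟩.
0.9487|0⟩ + 0.3162|1⟩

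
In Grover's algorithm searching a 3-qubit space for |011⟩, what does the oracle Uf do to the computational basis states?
Uf|x⟩ = -|x⟩ if x = 011, else |x⟩ (phase flip on target)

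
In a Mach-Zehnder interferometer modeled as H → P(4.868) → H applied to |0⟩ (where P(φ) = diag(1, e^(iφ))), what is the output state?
(0.5775 - 0.494i)|0⟩ + (0.4225 + 0.494i)|1⟩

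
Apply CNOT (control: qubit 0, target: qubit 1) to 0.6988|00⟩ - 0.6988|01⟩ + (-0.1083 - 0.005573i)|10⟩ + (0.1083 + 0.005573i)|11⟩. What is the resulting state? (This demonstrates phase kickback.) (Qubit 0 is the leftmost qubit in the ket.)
0.6988|00⟩ - 0.6988|01⟩ + (0.1083 + 0.005573i)|10⟩ + (-0.1083 - 0.005573i)|11⟩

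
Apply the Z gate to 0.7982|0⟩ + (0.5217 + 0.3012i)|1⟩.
0.7982|0⟩ + (-0.5217 - 0.3012i)|1⟩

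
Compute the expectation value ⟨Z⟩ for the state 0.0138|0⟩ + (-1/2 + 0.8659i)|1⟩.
-0.9996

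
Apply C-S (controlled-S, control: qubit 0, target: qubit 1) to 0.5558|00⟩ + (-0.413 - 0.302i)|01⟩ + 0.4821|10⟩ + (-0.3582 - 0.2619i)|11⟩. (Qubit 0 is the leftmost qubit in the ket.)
0.5558|00⟩ + (-0.413 - 0.302i)|01⟩ + 0.4821|10⟩ + (0.2619 - 0.3582i)|11⟩

C-S leaves the control-|0⟩ kets |00⟩, |01⟩ unchanged and applies S to qubit 1 on the control-|1⟩ pair (|10⟩, |11⟩).
S = [[1, 0], [0, i]].
With a = amp(|10⟩) = 0.4821 and b = amp(|11⟩) = (-0.3582 - 0.2619i):
new amp(|10⟩) = (1)·a = 0.4821
new amp(|11⟩) = (i)·b = (0.2619 - 0.3582i)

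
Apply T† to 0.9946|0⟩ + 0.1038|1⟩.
0.9946|0⟩ + (0.0734 - 0.0734i)|1⟩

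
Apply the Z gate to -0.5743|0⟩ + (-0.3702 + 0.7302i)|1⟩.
-0.5743|0⟩ + (0.3702 - 0.7302i)|1⟩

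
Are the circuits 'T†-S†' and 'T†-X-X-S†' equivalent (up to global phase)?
Yes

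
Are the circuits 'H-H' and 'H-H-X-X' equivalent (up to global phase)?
Yes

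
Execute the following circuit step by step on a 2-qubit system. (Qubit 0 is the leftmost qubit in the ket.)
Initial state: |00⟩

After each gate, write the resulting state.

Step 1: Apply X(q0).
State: |10⟩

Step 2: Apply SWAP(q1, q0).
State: |01⟩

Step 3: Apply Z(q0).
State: |01⟩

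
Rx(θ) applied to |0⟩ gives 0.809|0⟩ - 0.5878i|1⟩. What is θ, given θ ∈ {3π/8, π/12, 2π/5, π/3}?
2π/5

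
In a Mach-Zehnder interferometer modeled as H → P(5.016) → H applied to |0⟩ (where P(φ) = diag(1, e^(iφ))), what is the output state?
(0.6495 - 0.4771i)|0⟩ + (0.3505 + 0.4771i)|1⟩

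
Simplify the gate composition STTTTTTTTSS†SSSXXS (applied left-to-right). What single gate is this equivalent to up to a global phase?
S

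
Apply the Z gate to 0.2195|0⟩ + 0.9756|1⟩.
0.2195|0⟩ - 0.9756|1⟩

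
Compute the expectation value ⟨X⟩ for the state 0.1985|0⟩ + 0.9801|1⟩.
0.3891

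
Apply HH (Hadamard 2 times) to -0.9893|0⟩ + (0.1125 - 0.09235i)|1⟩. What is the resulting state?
-0.9893|0⟩ + (0.1125 - 0.09235i)|1⟩

H² = I, so an even number of Hadamards cancels: H^2 = I and the state is unchanged.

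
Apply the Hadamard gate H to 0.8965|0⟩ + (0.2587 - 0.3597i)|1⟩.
(0.8168 - 0.2543i)|0⟩ + (0.451 + 0.2543i)|1⟩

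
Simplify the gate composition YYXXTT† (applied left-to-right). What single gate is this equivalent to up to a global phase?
I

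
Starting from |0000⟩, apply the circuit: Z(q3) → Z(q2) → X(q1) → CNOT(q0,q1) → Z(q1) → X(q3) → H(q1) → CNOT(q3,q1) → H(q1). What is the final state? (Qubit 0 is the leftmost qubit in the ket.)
|0101⟩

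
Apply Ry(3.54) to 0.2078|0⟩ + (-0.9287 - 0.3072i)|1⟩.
(0.8692 + 0.3011i)|0⟩ + (0.3875 + 0.06079i)|1⟩

Ry(3.54) = [[cos(θ/2), −sin(θ/2)], [sin(θ/2), cos(θ/2)]]; θ = 3.54, cos(θ/2) ≈ -0.197889, sin(θ/2) ≈ 0.980224.
With a = amp(|0⟩) = 0.2078 and b = amp(|1⟩) = (-0.9287 - 0.3072i):
new amp(|0⟩) = (-0.197889)·a + (-0.980224)·b = (0.8692 + 0.3011i)
new amp(|1⟩) = (0.980224)·a + (-0.197889)·b = (0.3875 + 0.06079i)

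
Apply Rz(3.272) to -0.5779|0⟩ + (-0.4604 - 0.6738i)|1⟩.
(0.03765 + 0.5767i)|0⟩ + (0.7024 - 0.4155i)|1⟩

Rz(3.272) = [[e^(−iθ/2), 0], [0, e^(iθ/2)]] with e^(±iθ/2) = cos(θ/2) ± i·sin(θ/2); θ = 3.272, cos(θ/2) ≈ -0.0651575, sin(θ/2) ≈ 0.997875.
With a = amp(|0⟩) = -0.5779 and b = amp(|1⟩) = (-0.4604 - 0.6738i):
new amp(|0⟩) = (-0.0651575 - 0.997875i)·a = (0.03765 + 0.5767i)
new amp(|1⟩) = (-0.0651575 + 0.997875i)·b = (0.7024 - 0.4155i)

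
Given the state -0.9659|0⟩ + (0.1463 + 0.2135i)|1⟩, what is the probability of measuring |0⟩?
0.933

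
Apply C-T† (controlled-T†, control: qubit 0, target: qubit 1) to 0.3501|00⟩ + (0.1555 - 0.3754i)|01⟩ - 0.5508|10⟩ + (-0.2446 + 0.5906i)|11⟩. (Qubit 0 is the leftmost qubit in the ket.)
0.3501|00⟩ + (0.1555 - 0.3754i)|01⟩ - 0.5508|10⟩ + (0.2447 + 0.5906i)|11⟩

C-T† leaves the control-|0⟩ kets |00⟩, |01⟩ unchanged and applies T† to qubit 1 on the control-|1⟩ pair (|10⟩, |11⟩).
T† = [[1, 0], [0, (1/√2 - (1/√2)i)]].
With a = amp(|10⟩) = -0.5508 and b = amp(|11⟩) = (-0.2446 + 0.5906i):
new amp(|10⟩) = (1)·a = -0.5508
new amp(|11⟩) = (1/√2 - (1/√2)i)·b = (0.2447 + 0.5906i)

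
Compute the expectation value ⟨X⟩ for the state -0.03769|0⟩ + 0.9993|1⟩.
-0.07533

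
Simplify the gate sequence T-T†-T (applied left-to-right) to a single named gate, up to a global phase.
T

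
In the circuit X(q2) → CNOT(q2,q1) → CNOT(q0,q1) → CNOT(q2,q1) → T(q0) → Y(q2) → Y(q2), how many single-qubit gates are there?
4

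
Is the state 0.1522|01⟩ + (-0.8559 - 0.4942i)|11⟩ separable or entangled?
Separable

Writing the state as a|00⟩ + b|01⟩ + c|10⟩ + d|11⟩, it is a product state iff ad − bc = 0.
Here (a, b, c, d) = (0, 0.1522, 0, (-0.8559 - 0.4942i)): ad − bc = (0)(-0.8559 - 0.4942i) − (0.1522)(0) = 0, so the state is separable.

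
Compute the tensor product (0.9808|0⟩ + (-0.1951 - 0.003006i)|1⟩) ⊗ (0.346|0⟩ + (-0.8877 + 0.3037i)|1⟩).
0.3394|00⟩ + (-0.8707 + 0.2979i)|01⟩ + (-0.0675 - 0.00104i)|10⟩ + (0.1741 - 0.05658i)|11⟩

amp(|b₁b₂…⟩) = product of the factor amplitudes for bits b₁, b₂, …; only kets whose every factor amplitude is nonzero survive.
|00⟩: (0.9808)(0.346) = 0.3394
|01⟩: (0.9808)(-0.8877 + 0.3037i) = (-0.8707 + 0.2979i)
|10⟩: (-0.1951 - 0.003006i)(0.346) = (-0.0675 - 0.00104i)
|11⟩: (-0.1951 - 0.003006i)(-0.8877 + 0.3037i) = (0.1741 - 0.05658i)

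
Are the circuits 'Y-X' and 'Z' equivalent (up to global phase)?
Yes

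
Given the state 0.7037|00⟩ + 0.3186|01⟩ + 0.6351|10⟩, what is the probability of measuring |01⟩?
0.1015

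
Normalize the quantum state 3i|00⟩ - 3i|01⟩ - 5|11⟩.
0.4575i|00⟩ - 0.4575i|01⟩ - 0.7625|11⟩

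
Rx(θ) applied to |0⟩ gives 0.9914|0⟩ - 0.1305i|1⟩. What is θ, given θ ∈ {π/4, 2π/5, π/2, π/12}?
π/12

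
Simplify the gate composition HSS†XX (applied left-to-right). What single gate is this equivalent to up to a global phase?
H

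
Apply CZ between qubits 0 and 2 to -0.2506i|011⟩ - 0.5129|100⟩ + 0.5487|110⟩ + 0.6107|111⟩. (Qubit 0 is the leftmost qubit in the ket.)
-0.2506i|011⟩ - 0.5129|100⟩ + 0.5487|110⟩ - 0.6107|111⟩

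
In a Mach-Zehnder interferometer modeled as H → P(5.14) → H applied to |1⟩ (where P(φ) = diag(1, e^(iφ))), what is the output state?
(0.2927 + 0.455i)|0⟩ + (0.7073 - 0.455i)|1⟩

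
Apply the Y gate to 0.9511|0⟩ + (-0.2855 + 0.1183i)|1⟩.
(0.1183 + 0.2855i)|0⟩ + 0.9511i|1⟩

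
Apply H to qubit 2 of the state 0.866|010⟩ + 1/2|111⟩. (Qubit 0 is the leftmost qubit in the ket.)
0.6124|010⟩ + 0.6124|011⟩ + 1/√8|110⟩ - 1/√8|111⟩

H on qubit 2 mixes each pair of kets that differ only in qubit 2: amplitudes (a, b) of (|…0…⟩, |…1…⟩) become ((a + b)/√2, (a − b)/√2). Kets absent from the input have amplitude 0.
(|010⟩, |011⟩): (a, b) = (0.866, 0) → (0.6124, 0.6124)
(|110⟩, |111⟩): (a, b) = (0, 1/2) → (1/√8, -1/√8)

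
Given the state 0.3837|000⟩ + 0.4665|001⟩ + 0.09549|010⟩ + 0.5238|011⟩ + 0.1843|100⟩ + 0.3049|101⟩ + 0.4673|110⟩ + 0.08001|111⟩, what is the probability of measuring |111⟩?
0.006402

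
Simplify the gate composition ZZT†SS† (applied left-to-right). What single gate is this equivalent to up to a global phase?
T†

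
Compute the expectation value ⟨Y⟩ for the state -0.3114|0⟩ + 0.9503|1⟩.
0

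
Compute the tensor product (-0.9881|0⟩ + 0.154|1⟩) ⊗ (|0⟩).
-0.9881|00⟩ + 0.154|10⟩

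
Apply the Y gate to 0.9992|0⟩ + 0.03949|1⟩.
-0.03949i|0⟩ + 0.9992i|1⟩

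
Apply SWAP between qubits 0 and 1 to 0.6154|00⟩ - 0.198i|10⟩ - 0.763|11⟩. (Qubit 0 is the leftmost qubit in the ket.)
0.6154|00⟩ - 0.198i|01⟩ - 0.763|11⟩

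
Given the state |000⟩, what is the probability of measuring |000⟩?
1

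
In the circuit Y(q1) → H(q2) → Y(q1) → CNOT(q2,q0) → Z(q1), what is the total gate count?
5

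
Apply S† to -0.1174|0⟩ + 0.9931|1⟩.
-0.1174|0⟩ - 0.9931i|1⟩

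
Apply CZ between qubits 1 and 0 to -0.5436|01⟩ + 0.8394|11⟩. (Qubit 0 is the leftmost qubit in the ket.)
-0.5436|01⟩ - 0.8394|11⟩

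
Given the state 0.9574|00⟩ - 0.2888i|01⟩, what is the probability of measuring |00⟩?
0.9166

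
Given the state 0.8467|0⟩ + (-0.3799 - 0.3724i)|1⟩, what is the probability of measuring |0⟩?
0.7169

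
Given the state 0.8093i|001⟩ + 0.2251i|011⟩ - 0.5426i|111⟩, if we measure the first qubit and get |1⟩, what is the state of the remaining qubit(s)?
-i|11⟩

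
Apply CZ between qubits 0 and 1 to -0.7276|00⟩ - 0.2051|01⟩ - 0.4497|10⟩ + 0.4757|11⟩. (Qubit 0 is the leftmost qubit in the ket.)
-0.7276|00⟩ - 0.2051|01⟩ - 0.4497|10⟩ - 0.4757|11⟩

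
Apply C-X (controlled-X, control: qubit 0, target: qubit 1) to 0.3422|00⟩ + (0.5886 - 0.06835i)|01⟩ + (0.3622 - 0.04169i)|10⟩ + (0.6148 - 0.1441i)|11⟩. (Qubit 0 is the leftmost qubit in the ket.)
0.3422|00⟩ + (0.5886 - 0.06835i)|01⟩ + (0.6148 - 0.1441i)|10⟩ + (0.3622 - 0.04169i)|11⟩

C-X leaves the control-|0⟩ kets |00⟩, |01⟩ unchanged and applies X to qubit 1 on the control-|1⟩ pair (|10⟩, |11⟩).
X = [[0, 1], [1, 0]].
With a = amp(|10⟩) = (0.3622 - 0.04169i) and b = amp(|11⟩) = (0.6148 - 0.1441i):
new amp(|10⟩) = (1)·b = (0.6148 - 0.1441i)
new amp(|11⟩) = (1)·a = (0.3622 - 0.04169i)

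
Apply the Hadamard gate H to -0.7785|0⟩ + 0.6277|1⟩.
-0.1066|0⟩ - 0.9943|1⟩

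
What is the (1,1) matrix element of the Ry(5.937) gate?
-0.9851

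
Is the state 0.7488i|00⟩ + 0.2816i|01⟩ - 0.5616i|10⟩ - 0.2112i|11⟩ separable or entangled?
Separable

Writing the state as a|00⟩ + b|01⟩ + c|10⟩ + d|11⟩, it is a product state iff ad − bc = 0.
Here (a, b, c, d) = (0.7488i, 0.2816i, -0.5616i, -0.2112i): ad − bc = (0.7488i)(-0.2112i) − (0.2816i)(-0.5616i) = 0, so the state is separable.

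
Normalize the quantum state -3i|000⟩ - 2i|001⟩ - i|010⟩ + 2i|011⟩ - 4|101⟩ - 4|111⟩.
-0.4243i|000⟩ - 0.2828i|001⟩ - 0.1414i|010⟩ + 0.2828i|011⟩ - 0.5657|101⟩ - 0.5657|111⟩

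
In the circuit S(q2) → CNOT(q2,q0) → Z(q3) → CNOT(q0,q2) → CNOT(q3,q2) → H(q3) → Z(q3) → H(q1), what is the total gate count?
8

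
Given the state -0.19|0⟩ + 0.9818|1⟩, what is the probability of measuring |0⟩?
0.0361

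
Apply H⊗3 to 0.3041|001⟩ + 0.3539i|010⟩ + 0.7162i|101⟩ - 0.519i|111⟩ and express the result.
(0.1075 + 0.1948i)|000⟩ + (-0.1075 + 0.0554i)|001⟩ + (0.1075 + 0.3116i)|010⟩ + (-0.1075 - 0.5618i)|011⟩ + (0.1075 + 0.0554i)|100⟩ + (-0.1075 + 0.1948i)|101⟩ + (0.1075 - 0.5618i)|110⟩ + (-0.1075 + 0.3116i)|111⟩

H⊗3 gives amp(|y⟩) = (1/2√2) Σ_x (−1)^(x·y) amp(|x⟩), where x·y is the number of positions in which both x and y have a 1.
|000⟩: (0.3041 + 0.3539i + 0.7162i - 0.519i)/(2√2) = (0.1075 + 0.1948i)
|001⟩: (-0.3041 + 0.3539i - 0.7162i + 0.519i)/(2√2) = (-0.1075 + 0.0554i)
|010⟩: (0.3041 - 0.3539i + 0.7162i + 0.519i)/(2√2) = (0.1075 + 0.3116i)
|011⟩: (-0.3041 - 0.3539i - 0.7162i - 0.519i)/(2√2) = (-0.1075 - 0.5618i)
|100⟩: (0.3041 + 0.3539i - 0.7162i + 0.519i)/(2√2) = (0.1075 + 0.0554i)
|101⟩: (-0.3041 + 0.3539i + 0.7162i - 0.519i)/(2√2) = (-0.1075 + 0.1948i)
|110⟩: (0.3041 - 0.3539i - 0.7162i - 0.519i)/(2√2) = (0.1075 - 0.5618i)
|111⟩: (-0.3041 - 0.3539i + 0.7162i + 0.519i)/(2√2) = (-0.1075 + 0.3116i)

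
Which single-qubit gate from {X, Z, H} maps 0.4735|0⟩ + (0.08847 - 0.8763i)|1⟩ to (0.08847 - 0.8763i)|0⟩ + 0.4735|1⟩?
X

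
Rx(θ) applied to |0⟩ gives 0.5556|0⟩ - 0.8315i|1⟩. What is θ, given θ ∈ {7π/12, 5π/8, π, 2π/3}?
5π/8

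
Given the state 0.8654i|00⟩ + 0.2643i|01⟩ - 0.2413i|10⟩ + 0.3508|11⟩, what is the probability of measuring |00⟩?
0.7489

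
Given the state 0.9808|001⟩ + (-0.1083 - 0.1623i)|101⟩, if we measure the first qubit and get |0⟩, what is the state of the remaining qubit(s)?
|01⟩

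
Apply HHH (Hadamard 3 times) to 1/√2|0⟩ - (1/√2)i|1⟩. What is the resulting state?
(1/2 - (1/2)i)|0⟩ + (1/2 + (1/2)i)|1⟩

H² = I, so H^3 = H: a single Hadamard. With (a, b) = (1/√2, -(1/√2)i), H gives ((a + b)/√2, (a − b)/√2) = ((1/2 - (1/2)i), (1/2 + (1/2)i)).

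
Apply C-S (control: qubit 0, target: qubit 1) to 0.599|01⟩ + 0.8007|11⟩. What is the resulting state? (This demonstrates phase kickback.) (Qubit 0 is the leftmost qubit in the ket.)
0.599|01⟩ + 0.8007i|11⟩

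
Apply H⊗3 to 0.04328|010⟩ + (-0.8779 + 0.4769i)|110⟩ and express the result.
(-0.2951 + 0.1686i)|000⟩ + (-0.2951 + 0.1686i)|001⟩ + (0.2951 - 0.1686i)|010⟩ + (0.2951 - 0.1686i)|011⟩ + (0.3257 - 0.1686i)|100⟩ + (0.3257 - 0.1686i)|101⟩ + (-0.3257 + 0.1686i)|110⟩ + (-0.3257 + 0.1686i)|111⟩

H⊗3 gives amp(|y⟩) = (1/2√2) Σ_x (−1)^(x·y) amp(|x⟩), where x·y is the number of positions in which both x and y have a 1.
|000⟩: (0.04328 + (-0.8779 + 0.4769i))/(2√2) = (-0.2951 + 0.1686i)
|001⟩: (0.04328 + (-0.8779 + 0.4769i))/(2√2) = (-0.2951 + 0.1686i)
|010⟩: (-0.04328 - (-0.8779 + 0.4769i))/(2√2) = (0.2951 - 0.1686i)
|011⟩: (-0.04328 - (-0.8779 + 0.4769i))/(2√2) = (0.2951 - 0.1686i)
|100⟩: (0.04328 - (-0.8779 + 0.4769i))/(2√2) = (0.3257 - 0.1686i)
|101⟩: (0.04328 - (-0.8779 + 0.4769i))/(2√2) = (0.3257 - 0.1686i)
|110⟩: (-0.04328 + (-0.8779 + 0.4769i))/(2√2) = (-0.3257 + 0.1686i)
|111⟩: (-0.04328 + (-0.8779 + 0.4769i))/(2√2) = (-0.3257 + 0.1686i)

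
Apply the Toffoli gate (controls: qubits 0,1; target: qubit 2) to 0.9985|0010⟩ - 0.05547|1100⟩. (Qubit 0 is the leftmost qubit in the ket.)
0.9985|0010⟩ - 0.05547|1110⟩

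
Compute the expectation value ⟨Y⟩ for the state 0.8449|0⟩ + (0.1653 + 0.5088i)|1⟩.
0.8598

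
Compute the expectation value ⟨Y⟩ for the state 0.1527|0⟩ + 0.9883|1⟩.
0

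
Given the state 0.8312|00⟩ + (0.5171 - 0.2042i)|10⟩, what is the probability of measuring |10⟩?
0.3091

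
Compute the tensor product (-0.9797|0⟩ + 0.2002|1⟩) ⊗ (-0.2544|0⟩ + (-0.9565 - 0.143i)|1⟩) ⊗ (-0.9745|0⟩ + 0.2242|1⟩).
-0.2429|000⟩ + 0.05588|001⟩ + (-0.9132 - 0.1365i)|010⟩ + (0.2101 + 0.03141i)|011⟩ + 0.04963|100⟩ - 0.01142|101⟩ + (0.1866 + 0.0279i)|110⟩ + (-0.04293 - 0.006419i)|111⟩

amp(|b₁b₂…⟩) = product of the factor amplitudes for bits b₁, b₂, …; only kets whose every factor amplitude is nonzero survive.
|000⟩: (-0.9797)(-0.2544)(-0.9745) = -0.2429
|001⟩: (-0.9797)(-0.2544)(0.2242) = 0.05588
|010⟩: (-0.9797)(-0.9565 - 0.143i)(-0.9745) = (-0.9132 - 0.1365i)
|011⟩: (-0.9797)(-0.9565 - 0.143i)(0.2242) = (0.2101 + 0.03141i)
|100⟩: (0.2002)(-0.2544)(-0.9745) = 0.04963
|101⟩: (0.2002)(-0.2544)(0.2242) = -0.01142
|110⟩: (0.2002)(-0.9565 - 0.143i)(-0.9745) = (0.1866 + 0.0279i)
|111⟩: (0.2002)(-0.9565 - 0.143i)(0.2242) = (-0.04293 - 0.006419i)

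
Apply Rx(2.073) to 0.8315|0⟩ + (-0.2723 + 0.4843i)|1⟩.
(0.8402 + 0.2343i)|0⟩ + (-0.1387 - 0.469i)|1⟩

Rx(2.073) = [[cos(θ/2), −i·sin(θ/2)], [−i·sin(θ/2), cos(θ/2)]]; θ = 2.073, cos(θ/2) ≈ 0.509236, sin(θ/2) ≈ 0.860627.
With a = amp(|0⟩) = 0.8315 and b = amp(|1⟩) = (-0.2723 + 0.4843i):
new amp(|0⟩) = (0.509236)·a + (-0.860627i)·b = (0.8402 + 0.2343i)
new amp(|1⟩) = (-0.860627i)·a + (0.509236)·b = (-0.1387 - 0.469i)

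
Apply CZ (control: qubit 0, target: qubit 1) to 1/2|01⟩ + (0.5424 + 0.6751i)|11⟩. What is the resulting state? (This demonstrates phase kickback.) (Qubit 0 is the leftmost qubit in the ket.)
1/2|01⟩ + (-0.5424 - 0.6751i)|11⟩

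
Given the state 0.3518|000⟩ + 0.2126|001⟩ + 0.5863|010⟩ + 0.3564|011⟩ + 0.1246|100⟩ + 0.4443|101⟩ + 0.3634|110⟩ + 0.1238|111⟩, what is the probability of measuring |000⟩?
0.1238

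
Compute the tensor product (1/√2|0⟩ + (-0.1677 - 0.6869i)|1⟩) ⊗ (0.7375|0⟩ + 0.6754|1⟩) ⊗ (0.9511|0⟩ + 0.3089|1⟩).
0.496|000⟩ + 0.1611|001⟩ + 0.4542|010⟩ + 0.1475|011⟩ + (-0.1176 - 0.4818i)|100⟩ + (-0.0382 - 0.1565i)|101⟩ + (-0.1077 - 0.4412i)|110⟩ + (-0.03499 - 0.1433i)|111⟩

amp(|b₁b₂…⟩) = product of the factor amplitudes for bits b₁, b₂, …; only kets whose every factor amplitude is nonzero survive.
|000⟩: (1/√2)(0.7375)(0.9511) = 0.496
|001⟩: (1/√2)(0.7375)(0.3089) = 0.1611
|010⟩: (1/√2)(0.6754)(0.9511) = 0.4542
|011⟩: (1/√2)(0.6754)(0.3089) = 0.1475
|100⟩: (-0.1677 - 0.6869i)(0.7375)(0.9511) = (-0.1176 - 0.4818i)
|101⟩: (-0.1677 - 0.6869i)(0.7375)(0.3089) = (-0.0382 - 0.1565i)
|110⟩: (-0.1677 - 0.6869i)(0.6754)(0.9511) = (-0.1077 - 0.4412i)
|111⟩: (-0.1677 - 0.6869i)(0.6754)(0.3089) = (-0.03499 - 0.1433i)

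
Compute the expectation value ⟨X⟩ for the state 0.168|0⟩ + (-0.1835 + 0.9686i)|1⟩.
-0.06166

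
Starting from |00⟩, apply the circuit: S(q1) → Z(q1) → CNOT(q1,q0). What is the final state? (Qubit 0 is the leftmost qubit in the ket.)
|00⟩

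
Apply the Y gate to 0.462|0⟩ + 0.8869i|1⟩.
0.8869|0⟩ + 0.462i|1⟩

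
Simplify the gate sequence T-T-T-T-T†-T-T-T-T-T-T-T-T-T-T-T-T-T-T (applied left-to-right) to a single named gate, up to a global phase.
T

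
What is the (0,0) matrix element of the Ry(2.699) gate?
0.2195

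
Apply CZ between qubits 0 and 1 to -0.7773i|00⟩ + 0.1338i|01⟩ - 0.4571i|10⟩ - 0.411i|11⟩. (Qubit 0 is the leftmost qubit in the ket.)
-0.7773i|00⟩ + 0.1338i|01⟩ - 0.4571i|10⟩ + 0.411i|11⟩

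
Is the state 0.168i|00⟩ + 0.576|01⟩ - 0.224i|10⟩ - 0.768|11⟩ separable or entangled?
Separable

Writing the state as a|00⟩ + b|01⟩ + c|10⟩ + d|11⟩, it is a product state iff ad − bc = 0.
Here (a, b, c, d) = (0.168i, 0.576, -0.224i, -0.768): ad − bc = (0.168i)(-0.768) − (0.576)(-0.224i) = 0, so the state is separable.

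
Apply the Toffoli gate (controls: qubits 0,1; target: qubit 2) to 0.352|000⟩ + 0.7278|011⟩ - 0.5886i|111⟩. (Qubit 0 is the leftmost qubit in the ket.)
0.352|000⟩ + 0.7278|011⟩ - 0.5886i|110⟩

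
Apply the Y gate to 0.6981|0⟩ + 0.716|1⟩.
-0.716i|0⟩ + 0.6981i|1⟩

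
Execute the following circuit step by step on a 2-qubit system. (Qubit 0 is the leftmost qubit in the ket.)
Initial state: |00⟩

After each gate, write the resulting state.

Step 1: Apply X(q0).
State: |10⟩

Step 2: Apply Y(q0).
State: -i|00⟩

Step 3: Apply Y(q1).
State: |01⟩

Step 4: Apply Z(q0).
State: |01⟩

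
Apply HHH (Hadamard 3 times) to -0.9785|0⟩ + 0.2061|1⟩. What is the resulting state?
-0.5462|0⟩ - 0.8376|1⟩

H² = I, so H^3 = H: a single Hadamard. With (a, b) = (-0.9785, 0.2061), H gives ((a + b)/√2, (a − b)/√2) = (-0.5462, -0.8376).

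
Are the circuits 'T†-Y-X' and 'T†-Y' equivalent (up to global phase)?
No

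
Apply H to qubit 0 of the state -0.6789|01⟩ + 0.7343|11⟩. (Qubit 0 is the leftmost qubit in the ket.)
0.03917|01⟩ - 0.9993|11⟩

H on qubit 0 mixes each pair of kets that differ only in qubit 0: amplitudes (a, b) of (|…0…⟩, |…1…⟩) become ((a + b)/√2, (a − b)/√2). Kets absent from the input have amplitude 0.
(|01⟩, |11⟩): (a, b) = (-0.6789, 0.7343) → (0.03917, -0.9993)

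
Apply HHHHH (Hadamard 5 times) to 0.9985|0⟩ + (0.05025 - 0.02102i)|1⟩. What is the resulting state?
(0.7416 - 0.01486i)|0⟩ + (0.6705 + 0.01486i)|1⟩

H² = I, so H^5 = H: a single Hadamard. With (a, b) = (0.9985, (0.05025 - 0.02102i)), H gives ((a + b)/√2, (a − b)/√2) = ((0.7416 - 0.01486i), (0.6705 + 0.01486i)).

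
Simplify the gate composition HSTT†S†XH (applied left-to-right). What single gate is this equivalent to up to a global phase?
Z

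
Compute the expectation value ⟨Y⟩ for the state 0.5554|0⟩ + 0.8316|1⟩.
0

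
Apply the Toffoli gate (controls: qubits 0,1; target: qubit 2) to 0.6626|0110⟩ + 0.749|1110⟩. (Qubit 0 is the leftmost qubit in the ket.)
0.6626|0110⟩ + 0.749|1100⟩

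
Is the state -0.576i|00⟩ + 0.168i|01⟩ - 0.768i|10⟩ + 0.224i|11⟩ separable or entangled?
Separable

Writing the state as a|00⟩ + b|01⟩ + c|10⟩ + d|11⟩, it is a product state iff ad − bc = 0.
Here (a, b, c, d) = (-0.576i, 0.168i, -0.768i, 0.224i): ad − bc = (-0.576i)(0.224i) − (0.168i)(-0.768i) = 0, so the state is separable.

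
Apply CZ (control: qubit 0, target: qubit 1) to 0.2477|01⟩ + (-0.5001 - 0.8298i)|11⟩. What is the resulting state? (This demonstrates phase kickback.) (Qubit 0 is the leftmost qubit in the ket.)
0.2477|01⟩ + (0.5001 + 0.8298i)|11⟩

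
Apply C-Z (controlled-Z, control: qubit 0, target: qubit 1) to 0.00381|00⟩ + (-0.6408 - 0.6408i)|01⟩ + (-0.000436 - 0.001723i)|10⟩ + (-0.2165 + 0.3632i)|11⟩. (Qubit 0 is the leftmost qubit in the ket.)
0.00381|00⟩ + (-0.6408 - 0.6408i)|01⟩ + (-0.000436 - 0.001723i)|10⟩ + (0.2165 - 0.3632i)|11⟩

C-Z leaves the control-|0⟩ kets |00⟩, |01⟩ unchanged and applies Z to qubit 1 on the control-|1⟩ pair (|10⟩, |11⟩).
Z = [[1, 0], [0, -1]].
With a = amp(|10⟩) = (-0.000436 - 0.001723i) and b = amp(|11⟩) = (-0.2165 + 0.3632i):
new amp(|10⟩) = (1)·a = (-0.000436 - 0.001723i)
new amp(|11⟩) = (-1)·b = (0.2165 - 0.3632i)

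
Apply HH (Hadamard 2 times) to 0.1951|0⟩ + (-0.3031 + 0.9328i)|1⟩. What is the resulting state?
0.1951|0⟩ + (-0.3031 + 0.9328i)|1⟩

H² = I, so an even number of Hadamards cancels: H^2 = I and the state is unchanged.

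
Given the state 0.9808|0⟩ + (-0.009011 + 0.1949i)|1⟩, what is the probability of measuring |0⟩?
0.962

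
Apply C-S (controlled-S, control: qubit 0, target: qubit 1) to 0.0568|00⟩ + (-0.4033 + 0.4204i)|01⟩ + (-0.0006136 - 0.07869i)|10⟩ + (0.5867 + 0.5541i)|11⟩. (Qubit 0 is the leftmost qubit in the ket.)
0.0568|00⟩ + (-0.4033 + 0.4204i)|01⟩ + (-0.0006136 - 0.07869i)|10⟩ + (-0.5541 + 0.5867i)|11⟩

C-S leaves the control-|0⟩ kets |00⟩, |01⟩ unchanged and applies S to qubit 1 on the control-|1⟩ pair (|10⟩, |11⟩).
S = [[1, 0], [0, i]].
With a = amp(|10⟩) = (-0.0006136 - 0.07869i) and b = amp(|11⟩) = (0.5867 + 0.5541i):
new amp(|10⟩) = (1)·a = (-0.0006136 - 0.07869i)
new amp(|11⟩) = (i)·b = (-0.5541 + 0.5867i)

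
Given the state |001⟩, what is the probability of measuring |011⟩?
0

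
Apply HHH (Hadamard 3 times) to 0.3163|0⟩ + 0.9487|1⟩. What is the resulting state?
0.8945|0⟩ - 0.4472|1⟩

H² = I, so H^3 = H: a single Hadamard. With (a, b) = (0.3163, 0.9487), H gives ((a + b)/√2, (a − b)/√2) = (0.8945, -0.4472).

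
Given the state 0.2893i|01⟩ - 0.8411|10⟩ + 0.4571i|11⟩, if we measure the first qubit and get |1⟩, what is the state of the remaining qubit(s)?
-0.8786|0⟩ + 0.4775i|1⟩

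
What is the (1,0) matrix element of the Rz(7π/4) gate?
0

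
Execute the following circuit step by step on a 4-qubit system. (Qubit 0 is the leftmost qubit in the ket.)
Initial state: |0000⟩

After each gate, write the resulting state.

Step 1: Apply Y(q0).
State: i|1000⟩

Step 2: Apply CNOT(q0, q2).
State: i|1010⟩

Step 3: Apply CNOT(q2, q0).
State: i|0010⟩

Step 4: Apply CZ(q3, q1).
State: i|0010⟩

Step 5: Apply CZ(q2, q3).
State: i|0010⟩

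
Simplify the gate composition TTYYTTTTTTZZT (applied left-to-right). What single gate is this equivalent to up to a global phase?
T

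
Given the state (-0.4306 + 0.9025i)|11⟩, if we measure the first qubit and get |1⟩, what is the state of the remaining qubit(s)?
(-0.4306 + 0.9025i)|1⟩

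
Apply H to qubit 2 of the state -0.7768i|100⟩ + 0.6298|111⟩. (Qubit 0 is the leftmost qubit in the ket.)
-0.5493i|100⟩ - 0.5493i|101⟩ + 0.4453|110⟩ - 0.4453|111⟩

H on qubit 2 mixes each pair of kets that differ only in qubit 2: amplitudes (a, b) of (|…0…⟩, |…1…⟩) become ((a + b)/√2, (a − b)/√2). Kets absent from the input have amplitude 0.
(|100⟩, |101⟩): (a, b) = (-0.7768i, 0) → (-0.5493i, -0.5493i)
(|110⟩, |111⟩): (a, b) = (0, 0.6298) → (0.4453, -0.4453)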